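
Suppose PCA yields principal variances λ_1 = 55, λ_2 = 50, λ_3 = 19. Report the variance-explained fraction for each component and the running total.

Step 1 — total variance = trace(Sigma) = Σ λ_i = 55 + 50 + 19 = 124.

Step 2 — fraction explained by component i = λ_i / Σ λ:
  PC1: 55/124 = 0.4435
  PC2: 50/124 = 0.4032
  PC3: 19/124 = 0.1532

Step 3 — cumulative fraction after k components = (λ_1 + ... + λ_k) / Σ λ:
  k = 1: 55/124 = 0.4435
  k = 2: (55 + 50)/124 = 105/124 = 0.8468
  k = 3: (55 + 50 + 19)/124 = 124/124 = 1

Summary (fraction, with percent):

explained: PC1 0.4435 (44.35%), PC2 0.4032 (40.32%), PC3 0.1532 (15.32%);  cumulative: 0.4435, 0.8468, 1


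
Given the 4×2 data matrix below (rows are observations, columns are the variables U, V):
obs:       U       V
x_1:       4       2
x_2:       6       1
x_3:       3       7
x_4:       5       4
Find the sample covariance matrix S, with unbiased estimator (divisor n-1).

Step 1 — column means:
  mean(U) = (4 + 6 + 3 + 5) / 4 = 18/4 = 4.5
  mean(V) = (2 + 1 + 7 + 4) / 4 = 14/4 = 3.5

Step 2 — sample covariance S[i,j] = (1/(n-1)) · Σ_k (x_{k,i} - mean_i) · (x_{k,j} - mean_j), with n-1 = 3.
  S[U,U] = ((-0.5)·(-0.5) + (1.5)·(1.5) + (-1.5)·(-1.5) + (0.5)·(0.5)) / 3 = 5/3 = 1.6667
  S[U,V] = ((-0.5)·(-1.5) + (1.5)·(-2.5) + (-1.5)·(3.5) + (0.5)·(0.5)) / 3 = -8/3 = -2.6667
  S[V,V] = ((-1.5)·(-1.5) + (-2.5)·(-2.5) + (3.5)·(3.5) + (0.5)·(0.5)) / 3 = 21/3 = 7

S is symmetric (S[j,i] = S[i,j]). Assembling:

S = [[1.6667, -2.6667],
 [-2.6667, 7]]


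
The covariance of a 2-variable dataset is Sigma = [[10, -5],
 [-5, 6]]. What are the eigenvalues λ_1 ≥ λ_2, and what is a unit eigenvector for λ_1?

Step 1 — characteristic polynomial of 2×2 Sigma:
  det(Sigma - λI) = λ² - trace · λ + det = 0.
  trace = 10 + 6 = 16, det = 10·6 - (-5)² = 35.
Step 2 — discriminant:
  Δ = trace² - 4·det = 256 - 140 = 116.
Step 3 — eigenvalues:
  λ = (trace ± √Δ)/2 = (16 ± 10.7703)/2,
  λ_1 = 13.3852,  λ_2 = 2.6148.

Step 4 — unit eigenvector for λ_1: solve (Sigma - λ_1 I)v = 0. First row:
  (10 - 13.3852)·v_x + (-5)·v_y = 0, i.e. (-3.3852)·v_x + (-5)·v_y = 0,
  so v ∝ (b, λ_1 - a) = (-5, 3.3852); multiply by -1 so the first entry is positive: u = (5, -3.3852).
  ||u|| = √((5)² + (-3.3852)²) = √(36.4593) ≈ 6.0382,
  v_1 = u/||u|| ≈ (0.8281, -0.5606) (||v_1|| = 1).

λ_1 = 13.3852,  λ_2 = 2.6148;  v_1 ≈ (0.8281, -0.5606)


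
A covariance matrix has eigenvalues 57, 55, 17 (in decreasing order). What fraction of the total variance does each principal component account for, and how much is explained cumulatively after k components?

Step 1 — total variance = trace(Sigma) = Σ λ_i = 57 + 55 + 17 = 129.

Step 2 — fraction explained by component i = λ_i / Σ λ:
  PC1: 57/129 = 0.4419
  PC2: 55/129 = 0.4264
  PC3: 17/129 = 0.1318

Step 3 — cumulative fraction after k components = (λ_1 + ... + λ_k) / Σ λ:
  k = 1: 57/129 = 0.4419
  k = 2: (57 + 55)/129 = 112/129 = 0.8682
  k = 3: (57 + 55 + 17)/129 = 129/129 = 1

Summary (fraction, with percent):

explained: PC1 0.4419 (44.19%), PC2 0.4264 (42.64%), PC3 0.1318 (13.18%);  cumulative: 0.4419, 0.8682, 1


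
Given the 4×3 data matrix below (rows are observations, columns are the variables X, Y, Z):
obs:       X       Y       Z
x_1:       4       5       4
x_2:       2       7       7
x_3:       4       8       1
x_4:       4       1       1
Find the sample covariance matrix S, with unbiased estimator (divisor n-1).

Step 1 — column means:
  mean(X) = (4 + 2 + 4 + 4) / 4 = 14/4 = 3.5
  mean(Y) = (5 + 7 + 8 + 1) / 4 = 21/4 = 5.25
  mean(Z) = (4 + 7 + 1 + 1) / 4 = 13/4 = 3.25

Step 2 — sample covariance S[i,j] = (1/(n-1)) · Σ_k (x_{k,i} - mean_i) · (x_{k,j} - mean_j), with n-1 = 3.
  S[X,X] = ((0.5)·(0.5) + (-1.5)·(-1.5) + (0.5)·(0.5) + (0.5)·(0.5)) / 3 = 3/3 = 1
  S[X,Y] = ((0.5)·(-0.25) + (-1.5)·(1.75) + (0.5)·(2.75) + (0.5)·(-4.25)) / 3 = -3.5/3 = -1.1667
  S[X,Z] = ((0.5)·(0.75) + (-1.5)·(3.75) + (0.5)·(-2.25) + (0.5)·(-2.25)) / 3 = -7.5/3 = -2.5
  S[Y,Y] = ((-0.25)·(-0.25) + (1.75)·(1.75) + (2.75)·(2.75) + (-4.25)·(-4.25)) / 3 = 28.75/3 = 9.5833
  S[Y,Z] = ((-0.25)·(0.75) + (1.75)·(3.75) + (2.75)·(-2.25) + (-4.25)·(-2.25)) / 3 = 9.75/3 = 3.25
  S[Z,Z] = ((0.75)·(0.75) + (3.75)·(3.75) + (-2.25)·(-2.25) + (-2.25)·(-2.25)) / 3 = 24.75/3 = 8.25

S is symmetric (S[j,i] = S[i,j]). Assembling:

S = [[1, -1.1667, -2.5],
 [-1.1667, 9.5833, 3.25],
 [-2.5, 3.25, 8.25]]


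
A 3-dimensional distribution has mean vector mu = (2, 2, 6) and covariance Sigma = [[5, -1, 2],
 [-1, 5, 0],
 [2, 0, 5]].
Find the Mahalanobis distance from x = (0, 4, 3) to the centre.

Step 1 — centre the observation: (x - mu) = (-2, 2, -3).

Step 2 — invert Sigma (cofactor / det for 3×3, or solve directly):
  Sigma^{-1} = [[0.25, 0.05, -0.1],
 [0.05, 0.21, -0.02],
 [-0.1, -0.02, 0.24]].

Step 3 — form the quadratic (x - mu)^T · Sigma^{-1} · (x - mu):
  Sigma^{-1} · (x - mu) = (-0.1, 0.38, -0.56).
  (x - mu)^T · [Sigma^{-1} · (x - mu)] = (-2)·(-0.1) + (2)·(0.38) + (-3)·(-0.56) = 2.64.

Step 4 — take square root: d = √(2.64) ≈ 1.6248.

d(x, mu) = √(2.64) ≈ 1.6248


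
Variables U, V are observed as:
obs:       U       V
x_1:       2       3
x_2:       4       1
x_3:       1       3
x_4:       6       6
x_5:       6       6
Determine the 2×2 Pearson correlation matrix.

Step 1 — column means:
  mean(U) = (2 + 4 + 1 + 6 + 6) / 5 = 19/5 = 3.8
  mean(V) = (3 + 1 + 3 + 6 + 6) / 5 = 19/5 = 3.8

Step 2 — sample variances and covariances s[i,j] = (1/(n-1)) · Σ_k (x_{k,i} - mean_i) · (x_{k,j} - mean_j), with n-1 = 4:
  s[U,U] = ((-1.8)·(-1.8) + (0.2)·(0.2) + (-2.8)·(-2.8) + (2.2)·(2.2) + (2.2)·(2.2)) / 4 = 20.8/4 = 5.2
  s[U,V] = ((-1.8)·(-0.8) + (0.2)·(-2.8) + (-2.8)·(-0.8) + (2.2)·(2.2) + (2.2)·(2.2)) / 4 = 12.8/4 = 3.2
  s[V,V] = ((-0.8)·(-0.8) + (-2.8)·(-2.8) + (-0.8)·(-0.8) + (2.2)·(2.2) + (2.2)·(2.2)) / 4 = 18.8/4 = 4.7
  Sample standard deviations s_i = √(s[i,i]):
  s(U) = √(5.2) = 2.2804
  s(V) = √(4.7) = 2.1679

Step 3 — r_{ij} = s_{ij} / (s_i · s_j):
  r[U,U] = 1 (diagonal).
  r[U,V] = 3.2 / (2.2804 · 2.1679) = 3.2 / 4.9437 = 0.6473
  r[V,V] = 1 (diagonal).

R is symmetric with unit diagonal. Assembling:

R = [[1, 0.6473],
 [0.6473, 1]]


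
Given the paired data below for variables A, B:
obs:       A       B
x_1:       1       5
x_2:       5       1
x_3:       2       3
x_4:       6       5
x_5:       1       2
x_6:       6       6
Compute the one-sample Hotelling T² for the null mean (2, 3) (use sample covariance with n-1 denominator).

Step 1 — sample mean vector:
  mean(A) = (1 + 5 + 2 + 6 + 1 + 6) / 6 = 21/6 = 3.5
  mean(B) = (5 + 1 + 3 + 5 + 2 + 6) / 6 = 22/6 = 3.6667
  x̄ = (3.5, 3.6667),  deviation x̄ - mu_0 = (3.5, 3.6667) - (2, 3) = (1.5, 0.6667).

Step 2 — sample covariance matrix, S[i,j] = (1/(n-1)) · Σ_k (x_{k,i} - mean_i) · (x_{k,j} - mean_j), divisor n-1 = 5:
  S[A,A] = ((-2.5)·(-2.5) + (1.5)·(1.5) + (-1.5)·(-1.5) + (2.5)·(2.5) + (-2.5)·(-2.5) + (2.5)·(2.5)) / 5 = 29.5/5 = 5.9
  S[A,B] = ((-2.5)·(1.3333) + (1.5)·(-2.6667) + (-1.5)·(-0.6667) + (2.5)·(1.3333) + (-2.5)·(-1.6667) + (2.5)·(2.3333)) / 5 = 7/5 = 1.4
  S[B,B] = ((1.3333)·(1.3333) + (-2.6667)·(-2.6667) + (-0.6667)·(-0.6667) + (1.3333)·(1.3333) + (-1.6667)·(-1.6667) + (2.3333)·(2.3333)) / 5 = 19.3333/5 = 3.8667
  S = [[5.9, 1.4],
 [1.4, 3.8667]].

Step 3 — invert S. det(S) = 5.9·3.8667 - (1.4)² = 20.8533.
  S^{-1} = (1/det) · [[d, -b], [-b, a]] = [[0.1854, -0.0671],
 [-0.0671, 0.2829]].

Step 4 — quadratic form (x̄ - mu_0)^T · S^{-1} · (x̄ - mu_0):
  S^{-1} · (x̄ - mu_0) = (0.2334, 0.0879),
  (x̄ - mu_0)^T · [...] = (1.5)·(0.2334) + (0.6667)·(0.0879) = 0.4087.

Step 5 — scale by n: T² = 6 · 0.4087 = 2.452.

T² ≈ 2.452


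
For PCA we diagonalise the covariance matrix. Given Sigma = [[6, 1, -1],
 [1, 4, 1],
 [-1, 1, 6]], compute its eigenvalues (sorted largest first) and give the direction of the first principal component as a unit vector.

Step 1 — characteristic polynomial p(λ) = det(λI - Sigma) = λ³ - tr·λ² + c_1·λ - det, where tr = trace, c_1 = sum of the principal 2×2 minors, det = det(Sigma):
  tr = 6 + 4 + 6 = 16,
  c_1 = (6·4 - (1)²) + (6·6 - (-1)²) + (4·6 - (1)²) = 23 + 35 + 23 = 81,
  det = 6·(4·6 - (1)²) - (1)·((1)·6 - (1)·(-1)) + (-1)·((1)·(1) - 4·(-1)) = 6·(23) - (1)·(7) + (-1)·(5) = 126.
  So p(λ) = λ³ - 16λ² + 81λ - 126.
Step 2 — look for an integer root (rational root theorem: any rational root is an integer divisor of 126). Testing λ = 3:
  p(3) = 27 - 144 + 243 - 126 = 0  ✓
  Dividing out (λ - 3): p(λ) = (λ - 3)(λ² - 13λ + 42).
Step 3 — remaining eigenvalues from the quadratic λ² - 13λ + 42 = 0:
  Δ = 13² - 4·42 = 169 - 168 = 1,  λ = (13 ± √1)/2 = (13 ± 1)/2 = 7 or 6.
  Sorted: λ_1 = 7,  λ_2 = 6,  λ_3 = 3  (check: sum = 16 = tr ✓).

Step 4 — unit eigenvector for λ_1 = 7: v spans the null space of (Sigma - λ_1 I), whose rows are
  r_1 = (-1, 1, -1),  r_2 = (1, -3, 1),  r_3 = (-1, 1, -1).
  v is orthogonal to every row, so take v ∝ r_1 × r_2 = ((1)·(1) - (-1)·(-3), (-1)·(1) - (-1)·(1), (-1)·(-3) - (1)·(1)) = (-2, 0, 2).
  Rescale (divide by 2; multiply by -1 so the first nonzero entry is positive): u = (1, 0, -1).
  ||u|| = √((1)² + (0)² + (-1)²) = √(2) ≈ 1.4142,  v_1 = u/||u|| ≈ (0.7071, 0, -0.7071) (||v_1|| = 1).

λ_1 = 7,  λ_2 = 6,  λ_3 = 3;  v_1 ≈ (0.7071, 0, -0.7071)


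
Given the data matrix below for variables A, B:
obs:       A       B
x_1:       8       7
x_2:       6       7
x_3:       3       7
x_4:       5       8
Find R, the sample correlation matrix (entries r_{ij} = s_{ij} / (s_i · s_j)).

Step 1 — column means:
  mean(A) = (8 + 6 + 3 + 5) / 4 = 22/4 = 5.5
  mean(B) = (7 + 7 + 7 + 8) / 4 = 29/4 = 7.25

Step 2 — sample variances and covariances s[i,j] = (1/(n-1)) · Σ_k (x_{k,i} - mean_i) · (x_{k,j} - mean_j), with n-1 = 3:
  s[A,A] = ((2.5)·(2.5) + (0.5)·(0.5) + (-2.5)·(-2.5) + (-0.5)·(-0.5)) / 3 = 13/3 = 4.3333
  s[A,B] = ((2.5)·(-0.25) + (0.5)·(-0.25) + (-2.5)·(-0.25) + (-0.5)·(0.75)) / 3 = -0.5/3 = -0.1667
  s[B,B] = ((-0.25)·(-0.25) + (-0.25)·(-0.25) + (-0.25)·(-0.25) + (0.75)·(0.75)) / 3 = 0.75/3 = 0.25
  Sample standard deviations s_i = √(s[i,i]):
  s(A) = √(4.3333) = 2.0817
  s(B) = √(0.25) = 0.5

Step 3 — r_{ij} = s_{ij} / (s_i · s_j):
  r[A,A] = 1 (diagonal).
  r[A,B] = -0.1667 / (2.0817 · 0.5) = -0.1667 / 1.0408 = -0.1601
  r[B,B] = 1 (diagonal).

R is symmetric with unit diagonal. Assembling:

R = [[1, -0.1601],
 [-0.1601, 1]]


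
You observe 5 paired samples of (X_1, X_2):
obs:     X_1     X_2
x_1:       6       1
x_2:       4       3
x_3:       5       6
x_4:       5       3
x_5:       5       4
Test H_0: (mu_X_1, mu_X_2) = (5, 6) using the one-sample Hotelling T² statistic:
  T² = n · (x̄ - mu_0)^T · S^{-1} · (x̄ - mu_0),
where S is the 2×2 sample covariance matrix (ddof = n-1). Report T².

Step 1 — sample mean vector:
  mean(X_1) = (6 + 4 + 5 + 5 + 5) / 5 = 25/5 = 5
  mean(X_2) = (1 + 3 + 6 + 3 + 4) / 5 = 17/5 = 3.4
  x̄ = (5, 3.4),  deviation x̄ - mu_0 = (5, 3.4) - (5, 6) = (0, -2.6).

Step 2 — sample covariance matrix, S[i,j] = (1/(n-1)) · Σ_k (x_{k,i} - mean_i) · (x_{k,j} - mean_j), divisor n-1 = 4:
  S[X_1,X_1] = ((1)·(1) + (-1)·(-1) + (0)·(0) + (0)·(0) + (0)·(0)) / 4 = 2/4 = 0.5
  S[X_1,X_2] = ((1)·(-2.4) + (-1)·(-0.4) + (0)·(2.6) + (0)·(-0.4) + (0)·(0.6)) / 4 = -2/4 = -0.5
  S[X_2,X_2] = ((-2.4)·(-2.4) + (-0.4)·(-0.4) + (2.6)·(2.6) + (-0.4)·(-0.4) + (0.6)·(0.6)) / 4 = 13.2/4 = 3.3
  S = [[0.5, -0.5],
 [-0.5, 3.3]].

Step 3 — invert S. det(S) = 0.5·3.3 - (-0.5)² = 1.4.
  S^{-1} = (1/det) · [[d, -b], [-b, a]] = [[2.3571, 0.3571],
 [0.3571, 0.3571]].

Step 4 — quadratic form (x̄ - mu_0)^T · S^{-1} · (x̄ - mu_0):
  S^{-1} · (x̄ - mu_0) = (-0.9286, -0.9286),
  (x̄ - mu_0)^T · [...] = (0)·(-0.9286) + (-2.6)·(-0.9286) = 2.4143.

Step 5 — scale by n: T² = 5 · 2.4143 = 12.0714.

T² ≈ 12.0714


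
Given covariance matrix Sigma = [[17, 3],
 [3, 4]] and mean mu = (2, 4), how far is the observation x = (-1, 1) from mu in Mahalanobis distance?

Step 1 — centre the observation: (x - mu) = (-3, -3).

Step 2 — invert Sigma. det(Sigma) = 17·4 - (3)² = 59.
  Sigma^{-1} = (1/det) · [[d, -b], [-b, a]] = [[0.0678, -0.0508],
 [-0.0508, 0.2881]].

Step 3 — form the quadratic (x - mu)^T · Sigma^{-1} · (x - mu):
  Sigma^{-1} · (x - mu) = (-0.0508, -0.7119).
  (x - mu)^T · [Sigma^{-1} · (x - mu)] = (-3)·(-0.0508) + (-3)·(-0.7119) = 2.2881.

Step 4 — take square root: d = √(2.2881) ≈ 1.5127.

d(x, mu) = √(2.2881) ≈ 1.5127


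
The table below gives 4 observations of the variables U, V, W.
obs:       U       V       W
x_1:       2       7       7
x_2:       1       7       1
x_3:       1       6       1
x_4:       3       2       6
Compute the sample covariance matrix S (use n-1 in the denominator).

Step 1 — column means:
  mean(U) = (2 + 1 + 1 + 3) / 4 = 7/4 = 1.75
  mean(V) = (7 + 7 + 6 + 2) / 4 = 22/4 = 5.5
  mean(W) = (7 + 1 + 1 + 6) / 4 = 15/4 = 3.75

Step 2 — sample covariance S[i,j] = (1/(n-1)) · Σ_k (x_{k,i} - mean_i) · (x_{k,j} - mean_j), with n-1 = 3.
  S[U,U] = ((0.25)·(0.25) + (-0.75)·(-0.75) + (-0.75)·(-0.75) + (1.25)·(1.25)) / 3 = 2.75/3 = 0.9167
  S[U,V] = ((0.25)·(1.5) + (-0.75)·(1.5) + (-0.75)·(0.5) + (1.25)·(-3.5)) / 3 = -5.5/3 = -1.8333
  S[U,W] = ((0.25)·(3.25) + (-0.75)·(-2.75) + (-0.75)·(-2.75) + (1.25)·(2.25)) / 3 = 7.75/3 = 2.5833
  S[V,V] = ((1.5)·(1.5) + (1.5)·(1.5) + (0.5)·(0.5) + (-3.5)·(-3.5)) / 3 = 17/3 = 5.6667
  S[V,W] = ((1.5)·(3.25) + (1.5)·(-2.75) + (0.5)·(-2.75) + (-3.5)·(2.25)) / 3 = -8.5/3 = -2.8333
  S[W,W] = ((3.25)·(3.25) + (-2.75)·(-2.75) + (-2.75)·(-2.75) + (2.25)·(2.25)) / 3 = 30.75/3 = 10.25

S is symmetric (S[j,i] = S[i,j]). Assembling:

S = [[0.9167, -1.8333, 2.5833],
 [-1.8333, 5.6667, -2.8333],
 [2.5833, -2.8333, 10.25]]


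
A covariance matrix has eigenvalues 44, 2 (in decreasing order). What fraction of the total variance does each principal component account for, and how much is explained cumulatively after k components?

Step 1 — total variance = trace(Sigma) = Σ λ_i = 44 + 2 = 46.

Step 2 — fraction explained by component i = λ_i / Σ λ:
  PC1: 44/46 = 0.9565
  PC2: 2/46 = 0.0435

Step 3 — cumulative fraction after k components = (λ_1 + ... + λ_k) / Σ λ:
  k = 1: 44/46 = 0.9565
  k = 2: (44 + 2)/46 = 46/46 = 1

Summary (fraction, with percent):

explained: PC1 0.9565 (95.65%), PC2 0.0435 (4.35%);  cumulative: 0.9565, 1


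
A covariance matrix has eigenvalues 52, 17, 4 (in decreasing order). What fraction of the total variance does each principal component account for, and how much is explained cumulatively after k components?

Step 1 — total variance = trace(Sigma) = Σ λ_i = 52 + 17 + 4 = 73.

Step 2 — fraction explained by component i = λ_i / Σ λ:
  PC1: 52/73 = 0.7123
  PC2: 17/73 = 0.2329
  PC3: 4/73 = 0.0548

Step 3 — cumulative fraction after k components = (λ_1 + ... + λ_k) / Σ λ:
  k = 1: 52/73 = 0.7123
  k = 2: (52 + 17)/73 = 69/73 = 0.9452
  k = 3: (52 + 17 + 4)/73 = 73/73 = 1

Summary (fraction, with percent):

explained: PC1 0.7123 (71.23%), PC2 0.2329 (23.29%), PC3 0.0548 (5.48%);  cumulative: 0.7123, 0.9452, 1


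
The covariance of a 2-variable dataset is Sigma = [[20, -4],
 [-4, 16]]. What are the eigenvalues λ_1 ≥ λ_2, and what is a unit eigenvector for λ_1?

Step 1 — characteristic polynomial of 2×2 Sigma:
  det(Sigma - λI) = λ² - trace · λ + det = 0.
  trace = 20 + 16 = 36, det = 20·16 - (-4)² = 304.
Step 2 — discriminant:
  Δ = trace² - 4·det = 1296 - 1216 = 80.
Step 3 — eigenvalues:
  λ = (trace ± √Δ)/2 = (36 ± 8.9443)/2,
  λ_1 = 22.4721,  λ_2 = 13.5279.

Step 4 — unit eigenvector for λ_1: solve (Sigma - λ_1 I)v = 0. First row:
  (20 - 22.4721)·v_x + (-4)·v_y = 0, i.e. (-2.4721)·v_x + (-4)·v_y = 0,
  so v ∝ (b, λ_1 - a) = (-4, 2.4721); multiply by -1 so the first entry is positive: u = (4, -2.4721).
  ||u|| = √((4)² + (-2.4721)²) = √(22.1115) ≈ 4.7023,
  v_1 = u/||u|| ≈ (0.8507, -0.5257) (||v_1|| = 1).

λ_1 = 22.4721,  λ_2 = 13.5279;  v_1 ≈ (0.8507, -0.5257)


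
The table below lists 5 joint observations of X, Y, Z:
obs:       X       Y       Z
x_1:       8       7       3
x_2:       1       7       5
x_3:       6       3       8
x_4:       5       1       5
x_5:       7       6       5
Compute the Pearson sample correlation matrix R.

Step 1 — column means:
  mean(X) = (8 + 1 + 6 + 5 + 7) / 5 = 27/5 = 5.4
  mean(Y) = (7 + 7 + 3 + 1 + 6) / 5 = 24/5 = 4.8
  mean(Z) = (3 + 5 + 8 + 5 + 5) / 5 = 26/5 = 5.2

Step 2 — sample variances and covariances s[i,j] = (1/(n-1)) · Σ_k (x_{k,i} - mean_i) · (x_{k,j} - mean_j), with n-1 = 4:
  s[X,X] = ((2.6)·(2.6) + (-4.4)·(-4.4) + (0.6)·(0.6) + (-0.4)·(-0.4) + (1.6)·(1.6)) / 4 = 29.2/4 = 7.3
  s[X,Y] = ((2.6)·(2.2) + (-4.4)·(2.2) + (0.6)·(-1.8) + (-0.4)·(-3.8) + (1.6)·(1.2)) / 4 = -1.6/4 = -0.4
  s[X,Z] = ((2.6)·(-2.2) + (-4.4)·(-0.2) + (0.6)·(2.8) + (-0.4)·(-0.2) + (1.6)·(-0.2)) / 4 = -3.4/4 = -0.85
  s[Y,Y] = ((2.2)·(2.2) + (2.2)·(2.2) + (-1.8)·(-1.8) + (-3.8)·(-3.8) + (1.2)·(1.2)) / 4 = 28.8/4 = 7.2
  s[Y,Z] = ((2.2)·(-2.2) + (2.2)·(-0.2) + (-1.8)·(2.8) + (-3.8)·(-0.2) + (1.2)·(-0.2)) / 4 = -9.8/4 = -2.45
  s[Z,Z] = ((-2.2)·(-2.2) + (-0.2)·(-0.2) + (2.8)·(2.8) + (-0.2)·(-0.2) + (-0.2)·(-0.2)) / 4 = 12.8/4 = 3.2
  Sample standard deviations s_i = √(s[i,i]):
  s(X) = √(7.3) = 2.7019
  s(Y) = √(7.2) = 2.6833
  s(Z) = √(3.2) = 1.7889

Step 3 — r_{ij} = s_{ij} / (s_i · s_j):
  r[X,X] = 1 (diagonal).
  r[X,Y] = -0.4 / (2.7019 · 2.6833) = -0.4 / 7.2498 = -0.0552
  r[X,Z] = -0.85 / (2.7019 · 1.7889) = -0.85 / 4.8332 = -0.1759
  r[Y,Y] = 1 (diagonal).
  r[Y,Z] = -2.45 / (2.6833 · 1.7889) = -2.45 / 4.8 = -0.5104
  r[Z,Z] = 1 (diagonal).

R is symmetric with unit diagonal. Assembling:

R = [[1, -0.0552, -0.1759],
 [-0.0552, 1, -0.5104],
 [-0.1759, -0.5104, 1]]


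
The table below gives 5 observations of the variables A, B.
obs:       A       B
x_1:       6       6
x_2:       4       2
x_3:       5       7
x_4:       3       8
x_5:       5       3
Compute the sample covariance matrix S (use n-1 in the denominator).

Step 1 — column means:
  mean(A) = (6 + 4 + 5 + 3 + 5) / 5 = 23/5 = 4.6
  mean(B) = (6 + 2 + 7 + 8 + 3) / 5 = 26/5 = 5.2

Step 2 — sample covariance S[i,j] = (1/(n-1)) · Σ_k (x_{k,i} - mean_i) · (x_{k,j} - mean_j), with n-1 = 4.
  S[A,A] = ((1.4)·(1.4) + (-0.6)·(-0.6) + (0.4)·(0.4) + (-1.6)·(-1.6) + (0.4)·(0.4)) / 4 = 5.2/4 = 1.3
  S[A,B] = ((1.4)·(0.8) + (-0.6)·(-3.2) + (0.4)·(1.8) + (-1.6)·(2.8) + (0.4)·(-2.2)) / 4 = -1.6/4 = -0.4
  S[B,B] = ((0.8)·(0.8) + (-3.2)·(-3.2) + (1.8)·(1.8) + (2.8)·(2.8) + (-2.2)·(-2.2)) / 4 = 26.8/4 = 6.7

S is symmetric (S[j,i] = S[i,j]). Assembling:

S = [[1.3, -0.4],
 [-0.4, 6.7]]


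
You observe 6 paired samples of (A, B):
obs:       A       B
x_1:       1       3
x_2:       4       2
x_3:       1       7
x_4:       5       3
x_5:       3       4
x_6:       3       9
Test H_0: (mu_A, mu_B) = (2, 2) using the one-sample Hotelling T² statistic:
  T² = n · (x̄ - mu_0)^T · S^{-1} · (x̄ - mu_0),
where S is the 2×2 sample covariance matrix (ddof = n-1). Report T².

Step 1 — sample mean vector:
  mean(A) = (1 + 4 + 1 + 5 + 3 + 3) / 6 = 17/6 = 2.8333
  mean(B) = (3 + 2 + 7 + 3 + 4 + 9) / 6 = 28/6 = 4.6667
  x̄ = (2.8333, 4.6667),  deviation x̄ - mu_0 = (2.8333, 4.6667) - (2, 2) = (0.8333, 2.6667).

Step 2 — sample covariance matrix, S[i,j] = (1/(n-1)) · Σ_k (x_{k,i} - mean_i) · (x_{k,j} - mean_j), divisor n-1 = 5:
  S[A,A] = ((-1.8333)·(-1.8333) + (1.1667)·(1.1667) + (-1.8333)·(-1.8333) + (2.1667)·(2.1667) + (0.1667)·(0.1667) + (0.1667)·(0.1667)) / 5 = 12.8333/5 = 2.5667
  S[A,B] = ((-1.8333)·(-1.6667) + (1.1667)·(-2.6667) + (-1.8333)·(2.3333) + (2.1667)·(-1.6667) + (0.1667)·(-0.6667) + (0.1667)·(4.3333)) / 5 = -7.3333/5 = -1.4667
  S[B,B] = ((-1.6667)·(-1.6667) + (-2.6667)·(-2.6667) + (2.3333)·(2.3333) + (-1.6667)·(-1.6667) + (-0.6667)·(-0.6667) + (4.3333)·(4.3333)) / 5 = 37.3333/5 = 7.4667
  S = [[2.5667, -1.4667],
 [-1.4667, 7.4667]].

Step 3 — invert S. det(S) = 2.5667·7.4667 - (-1.4667)² = 17.0133.
  S^{-1} = (1/det) · [[d, -b], [-b, a]] = [[0.4389, 0.0862],
 [0.0862, 0.1509]].

Step 4 — quadratic form (x̄ - mu_0)^T · S^{-1} · (x̄ - mu_0):
  S^{-1} · (x̄ - mu_0) = (0.5956, 0.4741),
  (x̄ - mu_0)^T · [...] = (0.8333)·(0.5956) + (2.6667)·(0.4741) = 1.7607.

Step 5 — scale by n: T² = 6 · 1.7607 = 10.5643.

T² ≈ 10.5643


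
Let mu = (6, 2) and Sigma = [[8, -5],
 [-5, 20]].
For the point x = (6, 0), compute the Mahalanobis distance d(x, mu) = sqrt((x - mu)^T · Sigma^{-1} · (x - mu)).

Step 1 — centre the observation: (x - mu) = (0, -2).

Step 2 — invert Sigma. det(Sigma) = 8·20 - (-5)² = 135.
  Sigma^{-1} = (1/det) · [[d, -b], [-b, a]] = [[0.1481, 0.037],
 [0.037, 0.0593]].

Step 3 — form the quadratic (x - mu)^T · Sigma^{-1} · (x - mu):
  Sigma^{-1} · (x - mu) = (-0.0741, -0.1185).
  (x - mu)^T · [Sigma^{-1} · (x - mu)] = (0)·(-0.0741) + (-2)·(-0.1185) = 0.237.

Step 4 — take square root: d = √(0.237) ≈ 0.4869.

d(x, mu) = √(0.237) ≈ 0.4869


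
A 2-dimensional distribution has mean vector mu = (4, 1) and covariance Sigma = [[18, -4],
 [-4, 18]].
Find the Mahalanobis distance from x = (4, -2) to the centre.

Step 1 — centre the observation: (x - mu) = (0, -3).

Step 2 — invert Sigma. det(Sigma) = 18·18 - (-4)² = 308.
  Sigma^{-1} = (1/det) · [[d, -b], [-b, a]] = [[0.0584, 0.013],
 [0.013, 0.0584]].

Step 3 — form the quadratic (x - mu)^T · Sigma^{-1} · (x - mu):
  Sigma^{-1} · (x - mu) = (-0.039, -0.1753).
  (x - mu)^T · [Sigma^{-1} · (x - mu)] = (0)·(-0.039) + (-3)·(-0.1753) = 0.526.

Step 4 — take square root: d = √(0.526) ≈ 0.7252.

d(x, mu) = √(0.526) ≈ 0.7252


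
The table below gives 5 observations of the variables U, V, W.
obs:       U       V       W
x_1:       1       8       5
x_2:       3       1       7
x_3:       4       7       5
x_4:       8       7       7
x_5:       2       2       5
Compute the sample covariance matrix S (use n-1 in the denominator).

Step 1 — column means:
  mean(U) = (1 + 3 + 4 + 8 + 2) / 5 = 18/5 = 3.6
  mean(V) = (8 + 1 + 7 + 7 + 2) / 5 = 25/5 = 5
  mean(W) = (5 + 7 + 5 + 7 + 5) / 5 = 29/5 = 5.8

Step 2 — sample covariance S[i,j] = (1/(n-1)) · Σ_k (x_{k,i} - mean_i) · (x_{k,j} - mean_j), with n-1 = 4.
  S[U,U] = ((-2.6)·(-2.6) + (-0.6)·(-0.6) + (0.4)·(0.4) + (4.4)·(4.4) + (-1.6)·(-1.6)) / 4 = 29.2/4 = 7.3
  S[U,V] = ((-2.6)·(3) + (-0.6)·(-4) + (0.4)·(2) + (4.4)·(2) + (-1.6)·(-3)) / 4 = 9/4 = 2.25
  S[U,W] = ((-2.6)·(-0.8) + (-0.6)·(1.2) + (0.4)·(-0.8) + (4.4)·(1.2) + (-1.6)·(-0.8)) / 4 = 7.6/4 = 1.9
  S[V,V] = ((3)·(3) + (-4)·(-4) + (2)·(2) + (2)·(2) + (-3)·(-3)) / 4 = 42/4 = 10.5
  S[V,W] = ((3)·(-0.8) + (-4)·(1.2) + (2)·(-0.8) + (2)·(1.2) + (-3)·(-0.8)) / 4 = -4/4 = -1
  S[W,W] = ((-0.8)·(-0.8) + (1.2)·(1.2) + (-0.8)·(-0.8) + (1.2)·(1.2) + (-0.8)·(-0.8)) / 4 = 4.8/4 = 1.2

S is symmetric (S[j,i] = S[i,j]). Assembling:

S = [[7.3, 2.25, 1.9],
 [2.25, 10.5, -1],
 [1.9, -1, 1.2]]


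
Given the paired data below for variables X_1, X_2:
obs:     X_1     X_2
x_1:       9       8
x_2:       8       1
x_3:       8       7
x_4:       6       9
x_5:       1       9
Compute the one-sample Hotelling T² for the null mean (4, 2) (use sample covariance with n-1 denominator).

Step 1 — sample mean vector:
  mean(X_1) = (9 + 8 + 8 + 6 + 1) / 5 = 32/5 = 6.4
  mean(X_2) = (8 + 1 + 7 + 9 + 9) / 5 = 34/5 = 6.8
  x̄ = (6.4, 6.8),  deviation x̄ - mu_0 = (6.4, 6.8) - (4, 2) = (2.4, 4.8).

Step 2 — sample covariance matrix, S[i,j] = (1/(n-1)) · Σ_k (x_{k,i} - mean_i) · (x_{k,j} - mean_j), divisor n-1 = 4:
  S[X_1,X_1] = ((2.6)·(2.6) + (1.6)·(1.6) + (1.6)·(1.6) + (-0.4)·(-0.4) + (-5.4)·(-5.4)) / 4 = 41.2/4 = 10.3
  S[X_1,X_2] = ((2.6)·(1.2) + (1.6)·(-5.8) + (1.6)·(0.2) + (-0.4)·(2.2) + (-5.4)·(2.2)) / 4 = -18.6/4 = -4.65
  S[X_2,X_2] = ((1.2)·(1.2) + (-5.8)·(-5.8) + (0.2)·(0.2) + (2.2)·(2.2) + (2.2)·(2.2)) / 4 = 44.8/4 = 11.2
  S = [[10.3, -4.65],
 [-4.65, 11.2]].

Step 3 — invert S. det(S) = 10.3·11.2 - (-4.65)² = 93.7375.
  S^{-1} = (1/det) · [[d, -b], [-b, a]] = [[0.1195, 0.0496],
 [0.0496, 0.1099]].

Step 4 — quadratic form (x̄ - mu_0)^T · S^{-1} · (x̄ - mu_0):
  S^{-1} · (x̄ - mu_0) = (0.5249, 0.6465),
  (x̄ - mu_0)^T · [...] = (2.4)·(0.5249) + (4.8)·(0.6465) = 4.3628.

Step 5 — scale by n: T² = 5 · 4.3628 = 21.8141.

T² ≈ 21.8141


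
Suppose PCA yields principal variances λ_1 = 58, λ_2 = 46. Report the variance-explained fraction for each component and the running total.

Step 1 — total variance = trace(Sigma) = Σ λ_i = 58 + 46 = 104.

Step 2 — fraction explained by component i = λ_i / Σ λ:
  PC1: 58/104 = 0.5577
  PC2: 46/104 = 0.4423

Step 3 — cumulative fraction after k components = (λ_1 + ... + λ_k) / Σ λ:
  k = 1: 58/104 = 0.5577
  k = 2: (58 + 46)/104 = 104/104 = 1

Summary (fraction, with percent):

explained: PC1 0.5577 (55.77%), PC2 0.4423 (44.23%);  cumulative: 0.5577, 1


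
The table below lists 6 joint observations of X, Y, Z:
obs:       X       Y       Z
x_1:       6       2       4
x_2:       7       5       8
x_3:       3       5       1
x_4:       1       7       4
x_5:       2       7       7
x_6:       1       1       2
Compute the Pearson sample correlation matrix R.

Step 1 — column means:
  mean(X) = (6 + 7 + 3 + 1 + 2 + 1) / 6 = 20/6 = 3.3333
  mean(Y) = (2 + 5 + 5 + 7 + 7 + 1) / 6 = 27/6 = 4.5
  mean(Z) = (4 + 8 + 1 + 4 + 7 + 2) / 6 = 26/6 = 4.3333

Step 2 — sample variances and covariances s[i,j] = (1/(n-1)) · Σ_k (x_{k,i} - mean_i) · (x_{k,j} - mean_j), with n-1 = 5:
  s[X,X] = ((2.6667)·(2.6667) + (3.6667)·(3.6667) + (-0.3333)·(-0.3333) + (-2.3333)·(-2.3333) + (-1.3333)·(-1.3333) + (-2.3333)·(-2.3333)) / 5 = 33.3333/5 = 6.6667
  s[X,Y] = ((2.6667)·(-2.5) + (3.6667)·(0.5) + (-0.3333)·(0.5) + (-2.3333)·(2.5) + (-1.3333)·(2.5) + (-2.3333)·(-3.5)) / 5 = -6/5 = -1.2
  s[X,Z] = ((2.6667)·(-0.3333) + (3.6667)·(3.6667) + (-0.3333)·(-3.3333) + (-2.3333)·(-0.3333) + (-1.3333)·(2.6667) + (-2.3333)·(-2.3333)) / 5 = 16.3333/5 = 3.2667
  s[Y,Y] = ((-2.5)·(-2.5) + (0.5)·(0.5) + (0.5)·(0.5) + (2.5)·(2.5) + (2.5)·(2.5) + (-3.5)·(-3.5)) / 5 = 31.5/5 = 6.3
  s[Y,Z] = ((-2.5)·(-0.3333) + (0.5)·(3.6667) + (0.5)·(-3.3333) + (2.5)·(-0.3333) + (2.5)·(2.6667) + (-3.5)·(-2.3333)) / 5 = 15/5 = 3
  s[Z,Z] = ((-0.3333)·(-0.3333) + (3.6667)·(3.6667) + (-3.3333)·(-3.3333) + (-0.3333)·(-0.3333) + (2.6667)·(2.6667) + (-2.3333)·(-2.3333)) / 5 = 37.3333/5 = 7.4667
  Sample standard deviations s_i = √(s[i,i]):
  s(X) = √(6.6667) = 2.582
  s(Y) = √(6.3) = 2.51
  s(Z) = √(7.4667) = 2.7325

Step 3 — r_{ij} = s_{ij} / (s_i · s_j):
  r[X,X] = 1 (diagonal).
  r[X,Y] = -1.2 / (2.582 · 2.51) = -1.2 / 6.4807 = -0.1852
  r[X,Z] = 3.2667 / (2.582 · 2.7325) = 3.2667 / 7.0553 = 0.463
  r[Y,Y] = 1 (diagonal).
  r[Y,Z] = 3 / (2.51 · 2.7325) = 3 / 6.8586 = 0.4374
  r[Z,Z] = 1 (diagonal).

R is symmetric with unit diagonal. Assembling:

R = [[1, -0.1852, 0.463],
 [-0.1852, 1, 0.4374],
 [0.463, 0.4374, 1]]


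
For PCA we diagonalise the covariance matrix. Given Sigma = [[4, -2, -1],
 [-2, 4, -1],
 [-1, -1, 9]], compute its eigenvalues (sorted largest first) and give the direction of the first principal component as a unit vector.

Step 1 — characteristic polynomial p(λ) = det(λI - Sigma) = λ³ - tr·λ² + c_1·λ - det, where tr = trace, c_1 = sum of the principal 2×2 minors, det = det(Sigma):
  tr = 4 + 4 + 9 = 17,
  c_1 = (4·4 - (-2)²) + (4·9 - (-1)²) + (4·9 - (-1)²) = 12 + 35 + 35 = 82,
  det = 4·(4·9 - (-1)²) - (-2)·((-2)·9 - (-1)·(-1)) + (-1)·((-2)·(-1) - 4·(-1)) = 4·(35) - (-2)·(-19) + (-1)·(6) = 96.
  So p(λ) = λ³ - 17λ² + 82λ - 96.
Step 2 — look for an integer root (rational root theorem: any rational root is an integer divisor of 96). Testing λ = 6:
  p(6) = 216 - 612 + 492 - 96 = 0  ✓
  Dividing out (λ - 6): p(λ) = (λ - 6)(λ² - 11λ + 16).
Step 3 — remaining eigenvalues from the quadratic λ² - 11λ + 16 = 0:
  Δ = 11² - 4·16 = 121 - 64 = 57,  λ = (11 ± √57)/2 = (11 ± 7.5498)/2 ≈ 9.2749 or 1.7251.
  Sorted: λ_1 = 9.2749,  λ_2 = 6,  λ_3 = 1.7251  (check: sum = 17 = tr ✓).

Step 4 — unit eigenvector for λ_1 ≈ 9.2749: v spans the null space of (Sigma - λ_1 I), whose rows are
  r_1 = (-5.2749, -2, -1),  r_2 = (-2, -5.2749, -1),  r_3 = (-1, -1, -0.2749).
  v is orthogonal to every row, so take v ∝ r_1 × r_2 = ((-2)·(-1) - (-1)·(-5.2749), (-1)·(-2) - (-5.2749)·(-1), (-5.2749)·(-5.2749) - (-2)·(-2)) ≈ (-3.2749, -3.2749, 23.8248).
  Rescale (multiply by -1 so the first nonzero entry is positive): u = (3.2749, 3.2749, -23.8248).
  ||u|| = √((3.2749)² + (3.2749)² + (-23.8248)²) = √(589.069) ≈ 24.2707,  v_1 = u/||u|| ≈ (0.1349, 0.1349, -0.9816) (||v_1|| = 1).

λ_1 = 9.2749,  λ_2 = 6,  λ_3 = 1.7251;  v_1 ≈ (0.1349, 0.1349, -0.9816)


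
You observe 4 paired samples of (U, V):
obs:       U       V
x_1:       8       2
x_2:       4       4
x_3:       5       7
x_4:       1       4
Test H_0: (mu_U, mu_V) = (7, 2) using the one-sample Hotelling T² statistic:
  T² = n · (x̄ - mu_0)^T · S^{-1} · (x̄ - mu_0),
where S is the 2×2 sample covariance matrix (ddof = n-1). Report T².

Step 1 — sample mean vector:
  mean(U) = (8 + 4 + 5 + 1) / 4 = 18/4 = 4.5
  mean(V) = (2 + 4 + 7 + 4) / 4 = 17/4 = 4.25
  x̄ = (4.5, 4.25),  deviation x̄ - mu_0 = (4.5, 4.25) - (7, 2) = (-2.5, 2.25).

Step 2 — sample covariance matrix, S[i,j] = (1/(n-1)) · Σ_k (x_{k,i} - mean_i) · (x_{k,j} - mean_j), divisor n-1 = 3:
  S[U,U] = ((3.5)·(3.5) + (-0.5)·(-0.5) + (0.5)·(0.5) + (-3.5)·(-3.5)) / 3 = 25/3 = 8.3333
  S[U,V] = ((3.5)·(-2.25) + (-0.5)·(-0.25) + (0.5)·(2.75) + (-3.5)·(-0.25)) / 3 = -5.5/3 = -1.8333
  S[V,V] = ((-2.25)·(-2.25) + (-0.25)·(-0.25) + (2.75)·(2.75) + (-0.25)·(-0.25)) / 3 = 12.75/3 = 4.25
  S = [[8.3333, -1.8333],
 [-1.8333, 4.25]].

Step 3 — invert S. det(S) = 8.3333·4.25 - (-1.8333)² = 32.0556.
  S^{-1} = (1/det) · [[d, -b], [-b, a]] = [[0.1326, 0.0572],
 [0.0572, 0.26]].

Step 4 — quadratic form (x̄ - mu_0)^T · S^{-1} · (x̄ - mu_0):
  S^{-1} · (x̄ - mu_0) = (-0.2028, 0.4419),
  (x̄ - mu_0)^T · [...] = (-2.5)·(-0.2028) + (2.25)·(0.4419) = 1.5013.

Step 5 — scale by n: T² = 4 · 1.5013 = 6.0052.

T² ≈ 6.0052


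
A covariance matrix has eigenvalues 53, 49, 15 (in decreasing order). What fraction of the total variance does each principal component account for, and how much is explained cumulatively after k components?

Step 1 — total variance = trace(Sigma) = Σ λ_i = 53 + 49 + 15 = 117.

Step 2 — fraction explained by component i = λ_i / Σ λ:
  PC1: 53/117 = 0.453
  PC2: 49/117 = 0.4188
  PC3: 15/117 = 0.1282

Step 3 — cumulative fraction after k components = (λ_1 + ... + λ_k) / Σ λ:
  k = 1: 53/117 = 0.453
  k = 2: (53 + 49)/117 = 102/117 = 0.8718
  k = 3: (53 + 49 + 15)/117 = 117/117 = 1

Summary (fraction, with percent):

explained: PC1 0.453 (45.3%), PC2 0.4188 (41.88%), PC3 0.1282 (12.82%);  cumulative: 0.453, 0.8718, 1


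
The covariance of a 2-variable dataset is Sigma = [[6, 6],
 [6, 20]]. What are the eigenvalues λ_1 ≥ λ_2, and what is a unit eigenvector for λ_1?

Step 1 — characteristic polynomial of 2×2 Sigma:
  det(Sigma - λI) = λ² - trace · λ + det = 0.
  trace = 6 + 20 = 26, det = 6·20 - (6)² = 84.
Step 2 — discriminant:
  Δ = trace² - 4·det = 676 - 336 = 340.
Step 3 — eigenvalues:
  λ = (trace ± √Δ)/2 = (26 ± 18.4391)/2,
  λ_1 = 22.2195,  λ_2 = 3.7805.

Step 4 — unit eigenvector for λ_1: solve (Sigma - λ_1 I)v = 0. First row:
  (6 - 22.2195)·v_x + (6)·v_y = 0, i.e. (-16.2195)·v_x + (6)·v_y = 0,
  so v ∝ (b, λ_1 - a) = (6, 16.2195) = u.
  ||u|| = √((6)² + (16.2195)²) = √(299.0736) ≈ 17.2937,
  v_1 = u/||u|| ≈ (0.3469, 0.9379) (||v_1|| = 1).

λ_1 = 22.2195,  λ_2 = 3.7805;  v_1 ≈ (0.3469, 0.9379)


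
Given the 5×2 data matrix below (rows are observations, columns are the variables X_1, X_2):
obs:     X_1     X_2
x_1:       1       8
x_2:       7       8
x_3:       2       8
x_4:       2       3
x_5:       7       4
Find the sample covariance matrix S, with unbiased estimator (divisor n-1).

Step 1 — column means:
  mean(X_1) = (1 + 7 + 2 + 2 + 7) / 5 = 19/5 = 3.8
  mean(X_2) = (8 + 8 + 8 + 3 + 4) / 5 = 31/5 = 6.2

Step 2 — sample covariance S[i,j] = (1/(n-1)) · Σ_k (x_{k,i} - mean_i) · (x_{k,j} - mean_j), with n-1 = 4.
  S[X_1,X_1] = ((-2.8)·(-2.8) + (3.2)·(3.2) + (-1.8)·(-1.8) + (-1.8)·(-1.8) + (3.2)·(3.2)) / 4 = 34.8/4 = 8.7
  S[X_1,X_2] = ((-2.8)·(1.8) + (3.2)·(1.8) + (-1.8)·(1.8) + (-1.8)·(-3.2) + (3.2)·(-2.2)) / 4 = -3.8/4 = -0.95
  S[X_2,X_2] = ((1.8)·(1.8) + (1.8)·(1.8) + (1.8)·(1.8) + (-3.2)·(-3.2) + (-2.2)·(-2.2)) / 4 = 24.8/4 = 6.2

S is symmetric (S[j,i] = S[i,j]). Assembling:

S = [[8.7, -0.95],
 [-0.95, 6.2]]


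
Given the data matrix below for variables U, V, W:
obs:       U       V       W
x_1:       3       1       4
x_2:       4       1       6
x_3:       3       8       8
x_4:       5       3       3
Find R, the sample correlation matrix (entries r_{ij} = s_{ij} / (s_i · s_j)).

Step 1 — column means:
  mean(U) = (3 + 4 + 3 + 5) / 4 = 15/4 = 3.75
  mean(V) = (1 + 1 + 8 + 3) / 4 = 13/4 = 3.25
  mean(W) = (4 + 6 + 8 + 3) / 4 = 21/4 = 5.25

Step 2 — sample variances and covariances s[i,j] = (1/(n-1)) · Σ_k (x_{k,i} - mean_i) · (x_{k,j} - mean_j), with n-1 = 3:
  s[U,U] = ((-0.75)·(-0.75) + (0.25)·(0.25) + (-0.75)·(-0.75) + (1.25)·(1.25)) / 3 = 2.75/3 = 0.9167
  s[U,V] = ((-0.75)·(-2.25) + (0.25)·(-2.25) + (-0.75)·(4.75) + (1.25)·(-0.25)) / 3 = -2.75/3 = -0.9167
  s[U,W] = ((-0.75)·(-1.25) + (0.25)·(0.75) + (-0.75)·(2.75) + (1.25)·(-2.25)) / 3 = -3.75/3 = -1.25
  s[V,V] = ((-2.25)·(-2.25) + (-2.25)·(-2.25) + (4.75)·(4.75) + (-0.25)·(-0.25)) / 3 = 32.75/3 = 10.9167
  s[V,W] = ((-2.25)·(-1.25) + (-2.25)·(0.75) + (4.75)·(2.75) + (-0.25)·(-2.25)) / 3 = 14.75/3 = 4.9167
  s[W,W] = ((-1.25)·(-1.25) + (0.75)·(0.75) + (2.75)·(2.75) + (-2.25)·(-2.25)) / 3 = 14.75/3 = 4.9167
  Sample standard deviations s_i = √(s[i,i]):
  s(U) = √(0.9167) = 0.9574
  s(V) = √(10.9167) = 3.304
  s(W) = √(4.9167) = 2.2174

Step 3 — r_{ij} = s_{ij} / (s_i · s_j):
  r[U,U] = 1 (diagonal).
  r[U,V] = -0.9167 / (0.9574 · 3.304) = -0.9167 / 3.1634 = -0.2898
  r[U,W] = -1.25 / (0.9574 · 2.2174) = -1.25 / 2.123 = -0.5888
  r[V,V] = 1 (diagonal).
  r[V,W] = 4.9167 / (3.304 · 2.2174) = 4.9167 / 7.3262 = 0.6711
  r[W,W] = 1 (diagonal).

R is symmetric with unit diagonal. Assembling:

R = [[1, -0.2898, -0.5888],
 [-0.2898, 1, 0.6711],
 [-0.5888, 0.6711, 1]]


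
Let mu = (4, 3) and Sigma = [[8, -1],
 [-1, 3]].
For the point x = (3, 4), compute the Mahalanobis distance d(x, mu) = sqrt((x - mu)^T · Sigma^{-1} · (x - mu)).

Step 1 — centre the observation: (x - mu) = (-1, 1).

Step 2 — invert Sigma. det(Sigma) = 8·3 - (-1)² = 23.
  Sigma^{-1} = (1/det) · [[d, -b], [-b, a]] = [[0.1304, 0.0435],
 [0.0435, 0.3478]].

Step 3 — form the quadratic (x - mu)^T · Sigma^{-1} · (x - mu):
  Sigma^{-1} · (x - mu) = (-0.087, 0.3043).
  (x - mu)^T · [Sigma^{-1} · (x - mu)] = (-1)·(-0.087) + (1)·(0.3043) = 0.3913.

Step 4 — take square root: d = √(0.3913) ≈ 0.6255.

d(x, mu) = √(0.3913) ≈ 0.6255


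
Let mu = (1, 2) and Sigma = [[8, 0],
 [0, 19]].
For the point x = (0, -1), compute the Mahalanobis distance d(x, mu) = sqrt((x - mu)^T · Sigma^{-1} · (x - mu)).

Step 1 — centre the observation: (x - mu) = (-1, -3).

Step 2 — invert Sigma. det(Sigma) = 8·19 - (0)² = 152.
  Sigma^{-1} = (1/det) · [[d, -b], [-b, a]] = [[0.125, 0],
 [0, 0.0526]].

Step 3 — form the quadratic (x - mu)^T · Sigma^{-1} · (x - mu):
  Sigma^{-1} · (x - mu) = (-0.125, -0.1579).
  (x - mu)^T · [Sigma^{-1} · (x - mu)] = (-1)·(-0.125) + (-3)·(-0.1579) = 0.5987.

Step 4 — take square root: d = √(0.5987) ≈ 0.7737.

d(x, mu) = √(0.5987) ≈ 0.7737


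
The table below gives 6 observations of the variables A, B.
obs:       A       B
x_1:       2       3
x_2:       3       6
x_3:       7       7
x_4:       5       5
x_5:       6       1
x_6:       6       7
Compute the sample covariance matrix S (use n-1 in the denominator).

Step 1 — column means:
  mean(A) = (2 + 3 + 7 + 5 + 6 + 6) / 6 = 29/6 = 4.8333
  mean(B) = (3 + 6 + 7 + 5 + 1 + 7) / 6 = 29/6 = 4.8333

Step 2 — sample covariance S[i,j] = (1/(n-1)) · Σ_k (x_{k,i} - mean_i) · (x_{k,j} - mean_j), with n-1 = 5.
  S[A,A] = ((-2.8333)·(-2.8333) + (-1.8333)·(-1.8333) + (2.1667)·(2.1667) + (0.1667)·(0.1667) + (1.1667)·(1.1667) + (1.1667)·(1.1667)) / 5 = 18.8333/5 = 3.7667
  S[A,B] = ((-2.8333)·(-1.8333) + (-1.8333)·(1.1667) + (2.1667)·(2.1667) + (0.1667)·(0.1667) + (1.1667)·(-3.8333) + (1.1667)·(2.1667)) / 5 = 5.8333/5 = 1.1667
  S[B,B] = ((-1.8333)·(-1.8333) + (1.1667)·(1.1667) + (2.1667)·(2.1667) + (0.1667)·(0.1667) + (-3.8333)·(-3.8333) + (2.1667)·(2.1667)) / 5 = 28.8333/5 = 5.7667

S is symmetric (S[j,i] = S[i,j]). Assembling:

S = [[3.7667, 1.1667],
 [1.1667, 5.7667]]


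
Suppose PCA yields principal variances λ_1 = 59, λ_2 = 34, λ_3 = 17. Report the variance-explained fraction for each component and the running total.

Step 1 — total variance = trace(Sigma) = Σ λ_i = 59 + 34 + 17 = 110.

Step 2 — fraction explained by component i = λ_i / Σ λ:
  PC1: 59/110 = 0.5364
  PC2: 34/110 = 0.3091
  PC3: 17/110 = 0.1545

Step 3 — cumulative fraction after k components = (λ_1 + ... + λ_k) / Σ λ:
  k = 1: 59/110 = 0.5364
  k = 2: (59 + 34)/110 = 93/110 = 0.8455
  k = 3: (59 + 34 + 17)/110 = 110/110 = 1

Summary (fraction, with percent):

explained: PC1 0.5364 (53.64%), PC2 0.3091 (30.91%), PC3 0.1545 (15.45%);  cumulative: 0.5364, 0.8455, 1


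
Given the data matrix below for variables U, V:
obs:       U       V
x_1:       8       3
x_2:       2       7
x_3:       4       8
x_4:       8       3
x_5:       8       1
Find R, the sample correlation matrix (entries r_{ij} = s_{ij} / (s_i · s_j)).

Step 1 — column means:
  mean(U) = (8 + 2 + 4 + 8 + 8) / 5 = 30/5 = 6
  mean(V) = (3 + 7 + 8 + 3 + 1) / 5 = 22/5 = 4.4

Step 2 — sample variances and covariances s[i,j] = (1/(n-1)) · Σ_k (x_{k,i} - mean_i) · (x_{k,j} - mean_j), with n-1 = 4:
  s[U,U] = ((2)·(2) + (-4)·(-4) + (-2)·(-2) + (2)·(2) + (2)·(2)) / 4 = 32/4 = 8
  s[U,V] = ((2)·(-1.4) + (-4)·(2.6) + (-2)·(3.6) + (2)·(-1.4) + (2)·(-3.4)) / 4 = -30/4 = -7.5
  s[V,V] = ((-1.4)·(-1.4) + (2.6)·(2.6) + (3.6)·(3.6) + (-1.4)·(-1.4) + (-3.4)·(-3.4)) / 4 = 35.2/4 = 8.8
  Sample standard deviations s_i = √(s[i,i]):
  s(U) = √(8) = 2.8284
  s(V) = √(8.8) = 2.9665

Step 3 — r_{ij} = s_{ij} / (s_i · s_j):
  r[U,U] = 1 (diagonal).
  r[U,V] = -7.5 / (2.8284 · 2.9665) = -7.5 / 8.3905 = -0.8939
  r[V,V] = 1 (diagonal).

R is symmetric with unit diagonal. Assembling:

R = [[1, -0.8939],
 [-0.8939, 1]]


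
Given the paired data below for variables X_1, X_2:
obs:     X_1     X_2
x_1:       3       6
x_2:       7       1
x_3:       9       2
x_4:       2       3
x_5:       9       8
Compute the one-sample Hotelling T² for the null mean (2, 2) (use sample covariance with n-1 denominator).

Step 1 — sample mean vector:
  mean(X_1) = (3 + 7 + 9 + 2 + 9) / 5 = 30/5 = 6
  mean(X_2) = (6 + 1 + 2 + 3 + 8) / 5 = 20/5 = 4
  x̄ = (6, 4),  deviation x̄ - mu_0 = (6, 4) - (2, 2) = (4, 2).

Step 2 — sample covariance matrix, S[i,j] = (1/(n-1)) · Σ_k (x_{k,i} - mean_i) · (x_{k,j} - mean_j), divisor n-1 = 4:
  S[X_1,X_1] = ((-3)·(-3) + (1)·(1) + (3)·(3) + (-4)·(-4) + (3)·(3)) / 4 = 44/4 = 11
  S[X_1,X_2] = ((-3)·(2) + (1)·(-3) + (3)·(-2) + (-4)·(-1) + (3)·(4)) / 4 = 1/4 = 0.25
  S[X_2,X_2] = ((2)·(2) + (-3)·(-3) + (-2)·(-2) + (-1)·(-1) + (4)·(4)) / 4 = 34/4 = 8.5
  S = [[11, 0.25],
 [0.25, 8.5]].

Step 3 — invert S. det(S) = 11·8.5 - (0.25)² = 93.4375.
  S^{-1} = (1/det) · [[d, -b], [-b, a]] = [[0.091, -0.0027],
 [-0.0027, 0.1177]].

Step 4 — quadratic form (x̄ - mu_0)^T · S^{-1} · (x̄ - mu_0):
  S^{-1} · (x̄ - mu_0) = (0.3585, 0.2247),
  (x̄ - mu_0)^T · [...] = (4)·(0.3585) + (2)·(0.2247) = 1.8836.

Step 5 — scale by n: T² = 5 · 1.8836 = 9.4181.

T² ≈ 9.4181
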